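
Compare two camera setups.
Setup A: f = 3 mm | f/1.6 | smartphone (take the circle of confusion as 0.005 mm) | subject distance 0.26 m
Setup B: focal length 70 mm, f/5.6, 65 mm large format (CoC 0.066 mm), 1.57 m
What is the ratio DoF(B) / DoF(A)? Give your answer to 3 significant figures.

Setup A: H = 3²/(1.6×0.005) + 3 ≈ 1128.0 mm; DoF = Df − Dn = 336.98 − 211.65 ≈ 125.33 mm.
Setup B: H = 70²/(5.6×0.066) + 70 ≈ 13327.6 mm; DoF = Df − Dn = 1770.30 − 1410.42 ≈ 359.88 mm.
Ratio = 359.88 / 125.33 ≈ 2.87.

2.87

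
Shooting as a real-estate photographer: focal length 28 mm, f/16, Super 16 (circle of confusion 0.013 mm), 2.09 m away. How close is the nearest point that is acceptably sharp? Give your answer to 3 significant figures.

1.35 m

Hyperfocal distance H = f²/(N·c) + f = 28²/(16 × 0.013) + 28 = 784/0.208 + 28 ≈ 3797.2 mm ≈ 3.797 m.
Near limit Dn = s·(H − f)/(H + s − 2f) = 2090 × (3797.2 − 28) / (3797.2 + 2090 − 2 × 28) = 2090 × 3769.2 / 5831.2 ≈ 1350.9 mm ≈ 1.35 m.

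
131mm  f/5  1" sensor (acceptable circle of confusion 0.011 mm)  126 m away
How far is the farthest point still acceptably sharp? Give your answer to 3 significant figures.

Hyperfocal distance H = f²/(N·c) + f = 131²/(5 × 0.011) + 131 = 17161/0.055 + 131 ≈ 312149.2 mm ≈ 312.1 m.
Far limit Df = s·(H − f)/(H − s) = 126000 × (312149.2 − 131) / (312149.2 − 126000) = 126000 × 312018.2 / 186149.2 ≈ 211198 mm ≈ 211 m.

211 m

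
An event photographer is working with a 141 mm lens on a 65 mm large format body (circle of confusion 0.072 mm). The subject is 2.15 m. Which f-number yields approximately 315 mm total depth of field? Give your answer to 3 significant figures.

f/10

Write h = H − f = f²/(N·c). The thin-lens limits are Dn = s·h/(h + (s−f)) and Df = s·h/(h − (s−f)), so DoF = Df − Dn = 2·s·(s−f)·h / (h² − (s−f)²).
That is a quadratic in h: DoF·h² − 2·s·(s−f)·h − DoF·(s−f)² = 0 ⇒ h = (s−f)·(s + √(s² + DoF²)) / DoF = 2009 × (2150 + √(2150² + 315²)) / 315 = 2009 × (2150 + 2172.95) / 315 ≈ 27571 mm.
Then N = f²/(c·h) = 141² / (0.072 × 27571) = 19881 / 1985.1 ≈ 10.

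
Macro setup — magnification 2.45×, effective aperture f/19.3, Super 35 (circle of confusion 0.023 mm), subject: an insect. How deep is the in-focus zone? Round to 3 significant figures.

0.148 mm

At magnification m, DoF ≈ 2·N_eff·c/m² = 2 × 19.3 × 0.023 / 2.45² = 0.8878 / 6.003 ≈ 0.148 mm.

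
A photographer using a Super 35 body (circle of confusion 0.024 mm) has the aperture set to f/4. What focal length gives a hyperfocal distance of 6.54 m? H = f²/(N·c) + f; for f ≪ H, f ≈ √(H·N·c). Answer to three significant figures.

From H = f²/(N·c) + f, with f ≪ H: f ≈ √(H·N·c) = √(6540 × 4 × 0.024) = √627.84 ≈ 25.06 mm.
Exact: f² + N·c·f − N·c·H = 0 ⇒ f = (−N·c + √((N·c)² + 4·N·c·H))/2 = (−0.096 + √2511.4)/2 ≈ 25.009 mm ≈ 25.0 mm.

25.0 mm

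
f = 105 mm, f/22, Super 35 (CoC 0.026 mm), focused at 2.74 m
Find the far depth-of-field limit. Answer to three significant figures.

Hyperfocal distance H = f²/(N·c) + f = 105²/(22 × 0.026) + 105 = 11025/0.572 + 105 ≈ 19379.5 mm ≈ 19.38 m.
Far limit Df = s·(H − f)/(H − s) = 2740 × (19379.5 − 105) / (19379.5 − 2740) = 2740 × 19274.5 / 16639.5 ≈ 3173.9 mm ≈ 3.17 m.

3.17 m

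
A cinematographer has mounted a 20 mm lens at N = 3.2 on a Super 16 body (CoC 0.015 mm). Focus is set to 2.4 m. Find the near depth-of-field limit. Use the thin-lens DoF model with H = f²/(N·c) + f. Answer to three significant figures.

Hyperfocal distance H = f²/(N·c) + f = 20²/(3.2 × 0.015) + 20 = 400/0.048 + 20 ≈ 8353.3 mm ≈ 8.353 m.
Near limit Dn = s·(H − f)/(H + s − 2f) = 2400 × (8353.3 − 20) / (8353.3 + 2400 − 2 × 20) = 2400 × 8333.3 / 10713.3 ≈ 1866.8 mm ≈ 1.87 m.

1.87 m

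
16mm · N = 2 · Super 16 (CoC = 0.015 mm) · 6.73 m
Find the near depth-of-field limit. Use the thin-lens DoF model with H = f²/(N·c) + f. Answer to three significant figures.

Hyperfocal distance H = f²/(N·c) + f = 16²/(2 × 0.015) + 16 = 256/0.03 + 16 ≈ 8549.3 mm ≈ 8.549 m.
Near limit Dn = s·(H − f)/(H + s − 2f) = 6730 × (8549.3 − 16) / (8549.3 + 6730 − 2 × 16) = 6730 × 8533.3 / 15247.3 ≈ 3766.5 mm ≈ 3.77 m.

3.77 m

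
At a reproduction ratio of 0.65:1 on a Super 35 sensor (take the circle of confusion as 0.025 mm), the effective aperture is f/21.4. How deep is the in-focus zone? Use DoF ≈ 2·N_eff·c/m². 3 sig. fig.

2.53 mm

At magnification m, DoF ≈ 2·N_eff·c/m² = 2 × 21.4 × 0.025 / 0.65² = 1.07 / 0.4225 ≈ 2.53 mm.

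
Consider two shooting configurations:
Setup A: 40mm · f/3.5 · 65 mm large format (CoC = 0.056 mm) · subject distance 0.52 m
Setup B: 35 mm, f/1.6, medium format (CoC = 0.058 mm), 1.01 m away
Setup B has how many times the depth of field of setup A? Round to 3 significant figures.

2.44

Setup A: H = 40²/(3.5×0.056) + 40 ≈ 8203.3 mm; DoF = Df − Dn = 552.486 − 491.122 ≈ 61.364 mm.
Setup B: H = 35²/(1.6×0.058) + 35 ≈ 13235.4 mm; DoF = Df − Dn = 1090.55 − 940.53 ≈ 150.02 mm.
Ratio = 150.02 / 61.364 ≈ 2.44.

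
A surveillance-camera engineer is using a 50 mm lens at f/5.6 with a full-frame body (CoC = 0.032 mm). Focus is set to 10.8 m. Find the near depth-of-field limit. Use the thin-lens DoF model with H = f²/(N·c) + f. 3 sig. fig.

6.10 m

Hyperfocal distance H = f²/(N·c) + f = 50²/(5.6 × 0.032) + 50 = 2500/0.1792 + 50 ≈ 14000.9 mm ≈ 14.00 m.
Near limit Dn = s·(H − f)/(H + s − 2f) = 10800 × (14000.9 − 50) / (14000.9 + 10800 − 2 × 50) = 10800 × 13950.9 / 24700.9 ≈ 6099.8 mm ≈ 6.10 m.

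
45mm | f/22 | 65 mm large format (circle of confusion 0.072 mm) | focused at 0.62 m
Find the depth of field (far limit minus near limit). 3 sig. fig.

Hyperfocal distance H = f²/(N·c) + f = 45²/(22 × 0.072) + 45 = 2025/1.584 + 45 ≈ 1323.4 mm ≈ 1.323 m.
Near limit Dn = s·(H − f)/(H + s − 2f) = 620 × (1323.4 − 45) / (1323.4 + 620 − 2 × 45) = 620 × 1278.4 / 1853.4 ≈ 427.65 mm.
Far limit Df = s·(H − f)/(H − s) = 620 × (1323.4 − 45) / (1323.4 − 620) = 620 × 1278.4 / 703.4 ≈ 1126.82 mm.
Depth of field = Df − Dn = 1126.82 − 427.65 ≈ 699.17 mm ≈ 0.699 m.

0.699 m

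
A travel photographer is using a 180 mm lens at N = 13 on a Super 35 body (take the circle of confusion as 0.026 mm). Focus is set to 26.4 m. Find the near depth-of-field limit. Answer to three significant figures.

Hyperfocal distance H = f²/(N·c) + f = 180²/(13 × 0.026) + 180 = 32400/0.338 + 180 ≈ 96038.0 mm ≈ 96.04 m.
Near limit Dn = s·(H − f)/(H + s − 2f) = 26400 × (96038.0 − 180) / (96038.0 + 26400 − 2 × 180) = 26400 × 95858.0 / 122078.0 ≈ 20730 mm ≈ 20.7 m.

20.7 m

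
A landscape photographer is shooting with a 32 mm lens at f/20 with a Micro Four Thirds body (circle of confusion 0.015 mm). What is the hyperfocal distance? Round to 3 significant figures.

Hyperfocal distance H = f²/(N·c) + f = 32²/(20 × 0.015) + 32 = 1024/0.3 + 32 ≈ 3445.3 mm ≈ 3.45 m.

3.45 m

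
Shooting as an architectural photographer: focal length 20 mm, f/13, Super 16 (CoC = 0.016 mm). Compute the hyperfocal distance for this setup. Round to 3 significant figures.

1.94 m

Hyperfocal distance H = f²/(N·c) + f = 20²/(13 × 0.016) + 20 = 400/0.208 + 20 ≈ 1943.1 mm ≈ 1.94 m.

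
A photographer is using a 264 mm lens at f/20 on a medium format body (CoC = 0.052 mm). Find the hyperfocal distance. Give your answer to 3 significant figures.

Hyperfocal distance H = f²/(N·c) + f = 264²/(20 × 0.052) + 264 = 69696/1.04 + 264 ≈ 67279.4 mm ≈ 67.3 m.

67.3 m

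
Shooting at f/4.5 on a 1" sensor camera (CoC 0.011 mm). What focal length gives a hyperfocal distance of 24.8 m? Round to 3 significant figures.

35.0 mm

From H = f²/(N·c) + f, with f ≪ H: f ≈ √(H·N·c) = √(24800 × 4.5 × 0.011) = √1227.6 ≈ 35.04 mm.
The +f correction barely moves this — solving exactly, f² + N·c·f − N·c·H = 0 ⇒ f = (−N·c + √((N·c)² + 4·N·c·H))/2 = (−0.0495 + √4910.4)/2 ≈ 35.012 mm, so f ≈ 35.0 mm.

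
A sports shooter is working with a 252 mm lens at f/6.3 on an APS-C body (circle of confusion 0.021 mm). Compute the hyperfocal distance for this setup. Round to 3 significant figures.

480 m

Hyperfocal distance H = f²/(N·c) + f = 252²/(6.3 × 0.021) + 252 = 63504/0.1323 + 252 ≈ 480252.0 mm ≈ 480 m.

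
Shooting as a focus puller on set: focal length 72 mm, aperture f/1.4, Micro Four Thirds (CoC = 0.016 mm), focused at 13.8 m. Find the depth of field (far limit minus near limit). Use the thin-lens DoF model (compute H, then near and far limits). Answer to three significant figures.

Hyperfocal distance H = f²/(N·c) + f = 72²/(1.4 × 0.016) + 72 = 5184/0.0224 + 72 ≈ 231500.6 mm ≈ 231.5 m.
Near limit Dn = s·(H − f)/(H + s − 2f) = 13800 × (231500.6 − 72) / (231500.6 + 13800 − 2 × 72) = 13800 × 231428.6 / 245156.6 ≈ 13027.2 mm.
Far limit Df = s·(H − f)/(H − s) = 13800 × (231500.6 − 72) / (231500.6 − 13800) = 13800 × 231428.6 / 217700.6 ≈ 14670.2 mm.
Depth of field = Df − Dn = 14670.2 − 13027.2 ≈ 1643.0 mm ≈ 1.64 m.

1.64 m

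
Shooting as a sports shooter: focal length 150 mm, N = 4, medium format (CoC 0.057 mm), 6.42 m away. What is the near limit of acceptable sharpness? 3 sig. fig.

Hyperfocal distance H = f²/(N·c) + f = 150²/(4 × 0.057) + 150 = 22500/0.228 + 150 ≈ 98834.2 mm ≈ 98.83 m.
Near limit Dn = s·(H − f)/(H + s − 2f) = 6420 × (98834.2 − 150) / (98834.2 + 6420 − 2 × 150) = 6420 × 98684.2 / 104954.2 ≈ 6036.5 mm ≈ 6.04 m.

6.04 m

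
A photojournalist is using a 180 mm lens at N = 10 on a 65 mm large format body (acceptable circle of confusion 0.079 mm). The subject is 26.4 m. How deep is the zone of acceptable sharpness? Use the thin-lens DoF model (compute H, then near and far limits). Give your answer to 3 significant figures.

Hyperfocal distance H = f²/(N·c) + f = 180²/(10 × 0.079) + 180 = 32400/0.79 + 180 ≈ 41192.7 mm ≈ 41.19 m.
Near limit Dn = s·(H − f)/(H + s − 2f) = 26400 × (41192.7 − 180) / (41192.7 + 26400 − 2 × 180) = 26400 × 41012.7 / 67232.7 ≈ 16104 mm.
Far limit Df = s·(H − f)/(H − s) = 26400 × (41192.7 − 180) / (41192.7 − 26400) = 26400 × 41012.7 / 14792.7 ≈ 73194 mm.
Depth of field = Df − Dn = 73194 − 16104 ≈ 57090 mm ≈ 57.1 m.

57.1 m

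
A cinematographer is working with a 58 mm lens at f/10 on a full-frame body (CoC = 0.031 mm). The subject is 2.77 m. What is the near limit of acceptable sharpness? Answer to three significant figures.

2.22 m

Hyperfocal distance H = f²/(N·c) + f = 58²/(10 × 0.031) + 58 = 3364/0.31 + 58 ≈ 10909.6 mm ≈ 10.91 m.
Near limit Dn = s·(H − f)/(H + s − 2f) = 2770 × (10909.6 − 58) / (10909.6 + 2770 − 2 × 58) = 2770 × 10851.6 / 13563.6 ≈ 2216.1 mm ≈ 2.22 m.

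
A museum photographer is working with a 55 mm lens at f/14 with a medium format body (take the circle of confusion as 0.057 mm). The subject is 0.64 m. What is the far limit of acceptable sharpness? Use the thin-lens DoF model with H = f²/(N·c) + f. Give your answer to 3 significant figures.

Hyperfocal distance H = f²/(N·c) + f = 55²/(14 × 0.057) + 55 = 3025/0.798 + 55 ≈ 3845.7 mm ≈ 3.846 m.
Far limit Df = s·(H − f)/(H − s) = 640 × (3845.7 − 55) / (3845.7 − 640) = 640 × 3790.7 / 3205.7 ≈ 756.79 mm ≈ 0.757 m.

0.757 m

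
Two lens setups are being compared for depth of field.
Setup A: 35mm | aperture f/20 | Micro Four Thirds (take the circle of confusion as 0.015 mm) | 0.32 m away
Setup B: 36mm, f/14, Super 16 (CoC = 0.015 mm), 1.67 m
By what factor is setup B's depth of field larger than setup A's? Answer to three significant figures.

21.2

Setup A: H = 35²/(20×0.015) + 35 ≈ 4118.3 mm; DoF = Df − Dn = 344.011 − 299.122 ≈ 44.889 mm.
Setup B: H = 36²/(14×0.015) + 36 ≈ 6207.4 mm; DoF = Df − Dn = 2271.39 − 1320.40 ≈ 950.99 mm.
Ratio = 950.99 / 44.889 ≈ 21.2.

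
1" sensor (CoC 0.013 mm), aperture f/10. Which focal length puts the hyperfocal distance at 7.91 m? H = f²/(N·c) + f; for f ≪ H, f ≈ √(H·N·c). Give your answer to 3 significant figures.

From H = f²/(N·c) + f, with f ≪ H: f ≈ √(H·N·c) = √(7910 × 10 × 0.013) = √1028.3 ≈ 32.07 mm.
Exact: f² + N·c·f − N·c·H = 0 ⇒ f = (−N·c + √((N·c)² + 4·N·c·H))/2 = (−0.13 + √4113.2)/2 ≈ 32.002 mm ≈ 32.0 mm.

32.0 mm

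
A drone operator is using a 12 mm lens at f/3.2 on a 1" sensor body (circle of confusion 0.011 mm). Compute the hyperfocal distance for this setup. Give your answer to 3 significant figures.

4.10 m

Hyperfocal distance H = f²/(N·c) + f = 12²/(3.2 × 0.011) + 12 = 144/0.0352 + 12 ≈ 4102.9 mm ≈ 4.10 m.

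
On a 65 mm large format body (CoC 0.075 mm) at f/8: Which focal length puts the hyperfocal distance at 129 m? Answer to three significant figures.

From H = f²/(N·c) + f, with f ≪ H: f ≈ √(H·N·c) = √(129000 × 8 × 0.075) = √77400 ≈ 278.2 mm.
The +f correction barely moves this — solving exactly, f² + N·c·f − N·c·H = 0 ⇒ f = (−N·c + √((N·c)² + 4·N·c·H))/2 = (−0.6 + √309600)/2 ≈ 277.91 mm, so f ≈ 278 mm.

278 mm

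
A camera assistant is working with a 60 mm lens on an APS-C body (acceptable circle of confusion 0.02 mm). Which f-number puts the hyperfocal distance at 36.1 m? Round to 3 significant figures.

f/4.99

Rearrange H = f²/(N·c) + f for N: N = f² / ((H − f)·c).
N = 60² / ((36100 − 60) × 0.02) = 3600 / 720.8 ≈ 4.99.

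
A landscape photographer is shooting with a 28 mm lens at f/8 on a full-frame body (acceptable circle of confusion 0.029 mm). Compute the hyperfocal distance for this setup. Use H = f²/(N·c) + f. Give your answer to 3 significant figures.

Hyperfocal distance H = f²/(N·c) + f = 28²/(8 × 0.029) + 28 = 784/0.232 + 28 ≈ 3407.3 mm ≈ 3.41 m.

3.41 m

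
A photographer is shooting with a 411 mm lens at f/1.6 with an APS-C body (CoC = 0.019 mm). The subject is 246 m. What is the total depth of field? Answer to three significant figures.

Hyperfocal distance H = f²/(N·c) + f = 411²/(1.6 × 0.019) + 411 = 168921/0.0304 + 411 ≈ 5557022.8 mm ≈ 5557 m.
Near limit Dn = s·(H − f)/(H + s − 2f) = 246000 × (5557022.8 − 411) / (5557022.8 + 246000 − 2 × 411) = 246000 × 5556611.8 / 5802200.8 ≈ 235588 mm.
Far limit Df = s·(H − f)/(H − s) = 246000 × (5557022.8 − 411) / (5557022.8 − 246000) = 246000 × 5556611.8 / 5311022.8 ≈ 257375 mm.
Depth of field = Df − Dn = 257375 − 235588 ≈ 21787 mm ≈ 21.8 m.

21.8 m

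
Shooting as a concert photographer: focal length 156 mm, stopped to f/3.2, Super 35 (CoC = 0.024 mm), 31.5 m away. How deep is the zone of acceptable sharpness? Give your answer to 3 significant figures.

Hyperfocal distance H = f²/(N·c) + f = 156²/(3.2 × 0.024) + 156 = 24336/0.0768 + 156 ≈ 317031.0 mm ≈ 317.0 m.
Near limit Dn = s·(H − f)/(H + s − 2f) = 31500 × (317031.0 − 156) / (317031.0 + 31500 − 2 × 156) = 31500 × 316875.0 / 348219.0 ≈ 28664.6 mm.
Far limit Df = s·(H − f)/(H − s) = 31500 × (317031.0 − 156) / (317031.0 − 31500) = 31500 × 316875.0 / 285531.0 ≈ 34957.9 mm.
Depth of field = Df − Dn = 34957.9 − 28664.6 ≈ 6293.3 mm ≈ 6.29 m.

6.29 m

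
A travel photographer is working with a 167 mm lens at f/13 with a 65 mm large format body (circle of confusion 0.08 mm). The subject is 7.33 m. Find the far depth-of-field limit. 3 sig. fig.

10.0 m

Hyperfocal distance H = f²/(N·c) + f = 167²/(13 × 0.08) + 167 = 27889/1.04 + 167 ≈ 26983.3 mm ≈ 26.98 m.
Far limit Df = s·(H − f)/(H − s) = 7330 × (26983.3 − 167) / (26983.3 − 7330) = 7330 × 26816.3 / 19653.3 ≈ 10002 mm ≈ 10.0 m.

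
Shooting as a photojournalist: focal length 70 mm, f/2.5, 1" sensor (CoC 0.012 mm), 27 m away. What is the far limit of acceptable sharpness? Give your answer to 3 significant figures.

32.3 m

Hyperfocal distance H = f²/(N·c) + f = 70²/(2.5 × 0.012) + 70 = 4900/0.03 + 70 ≈ 163403.3 mm ≈ 163.4 m.
Far limit Df = s·(H − f)/(H − s) = 27000 × (163403.3 − 70) / (163403.3 − 27000) = 27000 × 163333.3 / 136403.3 ≈ 32331 mm ≈ 32.3 m.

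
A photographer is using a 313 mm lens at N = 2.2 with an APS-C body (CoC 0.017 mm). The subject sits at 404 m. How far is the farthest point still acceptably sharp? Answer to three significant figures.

Hyperfocal distance H = f²/(N·c) + f = 313²/(2.2 × 0.017) + 313 = 97969/0.0374 + 313 ≈ 2619805.0 mm ≈ 2620 m.
Far limit Df = s·(H − f)/(H − s) = 404000 × (2619805.0 − 313) / (2619805.0 − 404000) = 404000 × 2619492.0 / 2215805.0 ≈ 477603 mm ≈ 478 m.

478 m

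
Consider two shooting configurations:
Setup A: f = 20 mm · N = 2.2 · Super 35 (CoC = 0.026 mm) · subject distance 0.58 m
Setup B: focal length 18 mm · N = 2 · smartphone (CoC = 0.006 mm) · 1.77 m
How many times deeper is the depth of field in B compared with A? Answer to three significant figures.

2.47

Setup A: H = 20²/(2.2×0.026) + 20 ≈ 7013.0 mm; DoF = Df − Dn = 630.490 − 536.997 ≈ 93.493 mm.
Setup B: H = 18²/(2×0.006) + 18 ≈ 27018.0 mm; DoF = Df − Dn = 1892.82 − 1662.15 ≈ 230.67 mm.
Ratio = 230.67 / 93.493 ≈ 2.47.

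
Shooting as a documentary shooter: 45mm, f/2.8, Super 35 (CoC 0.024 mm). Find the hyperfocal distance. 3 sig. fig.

Hyperfocal distance H = f²/(N·c) + f = 45²/(2.8 × 0.024) + 45 = 2025/0.0672 + 45 ≈ 30178.9 mm ≈ 30.2 m.

30.2 m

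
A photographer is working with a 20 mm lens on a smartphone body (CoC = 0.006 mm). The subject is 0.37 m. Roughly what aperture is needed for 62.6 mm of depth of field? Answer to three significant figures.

Write h = H − f = f²/(N·c). The thin-lens limits are Dn = s·h/(h + (s−f)) and Df = s·h/(h − (s−f)), so DoF = Df − Dn = 2·s·(s−f)·h / (h² − (s−f)²).
That is a quadratic in h: DoF·h² − 2·s·(s−f)·h − DoF·(s−f)² = 0 ⇒ h = (s−f)·(s + √(s² + DoF²)) / DoF = 350 × (370 + √(370² + 62.6²)) / 62.6 = 350 × (370 + 375.258) / 62.6 ≈ 4166.8 mm.
Then N = f²/(c·h) = 20² / (0.006 × 4166.8) = 400 / 25.001 ≈ 16.

f/16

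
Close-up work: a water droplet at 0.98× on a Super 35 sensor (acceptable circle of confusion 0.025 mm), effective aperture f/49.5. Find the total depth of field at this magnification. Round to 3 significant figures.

2.58 mm

At magnification m, DoF ≈ 2·N_eff·c/m² = 2 × 49.5 × 0.025 / 0.98² = 2.475 / 0.9604 ≈ 2.58 mm.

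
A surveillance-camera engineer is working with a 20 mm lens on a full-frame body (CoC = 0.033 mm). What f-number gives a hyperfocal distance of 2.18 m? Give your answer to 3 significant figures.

f/5.61

Rearrange H = f²/(N·c) + f for N: N = f² / ((H − f)·c).
N = 20² / ((2180 − 20) × 0.033) = 400 / 71.28 ≈ 5.61.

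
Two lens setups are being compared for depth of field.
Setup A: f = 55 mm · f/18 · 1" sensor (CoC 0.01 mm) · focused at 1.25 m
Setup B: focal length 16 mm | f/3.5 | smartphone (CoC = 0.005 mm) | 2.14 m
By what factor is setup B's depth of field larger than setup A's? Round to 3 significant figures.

3.55

Setup A: H = 55²/(18×0.01) + 55 ≈ 16860.6 mm; DoF = Df − Dn = 1345.69 − 1167.02 ≈ 178.67 mm.
Setup B: H = 16²/(3.5×0.005) + 16 ≈ 14644.6 mm; DoF = Df − Dn = 2503.50 − 1868.68 ≈ 634.82 mm.
Ratio = 634.82 / 178.67 ≈ 3.55.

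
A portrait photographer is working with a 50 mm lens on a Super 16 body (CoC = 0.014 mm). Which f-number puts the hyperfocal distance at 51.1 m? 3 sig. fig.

Rearrange H = f²/(N·c) + f for N: N = f² / ((H − f)·c).
N = 50² / ((51100 − 50) × 0.014) = 2500 / 714.7 ≈ 3.50.

f/3.50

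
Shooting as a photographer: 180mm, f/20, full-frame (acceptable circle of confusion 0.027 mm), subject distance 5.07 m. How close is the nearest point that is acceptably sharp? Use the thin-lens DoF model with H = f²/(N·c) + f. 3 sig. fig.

4.69 m

Hyperfocal distance H = f²/(N·c) + f = 180²/(20 × 0.027) + 180 = 32400/0.54 + 180 ≈ 60180.0 mm ≈ 60.18 m.
Near limit Dn = s·(H − f)/(H + s − 2f) = 5070 × (60180.0 − 180) / (60180.0 + 5070 − 2 × 180) = 5070 × 60000.0 / 64890.0 ≈ 4687.9 mm ≈ 4.69 m.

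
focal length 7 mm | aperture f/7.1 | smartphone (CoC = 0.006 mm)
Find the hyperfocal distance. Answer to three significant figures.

1.16 m

Hyperfocal distance H = f²/(N·c) + f = 7²/(7.1 × 0.006) + 7 = 49/0.0426 + 7 ≈ 1157.2 mm ≈ 1.16 m.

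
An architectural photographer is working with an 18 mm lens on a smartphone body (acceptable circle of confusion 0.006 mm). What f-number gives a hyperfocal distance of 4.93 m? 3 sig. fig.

f/11

Rearrange H = f²/(N·c) + f for N: N = f² / ((H − f)·c).
N = 18² / ((4930 − 18) × 0.006) = 324 / 29.47 ≈ 11.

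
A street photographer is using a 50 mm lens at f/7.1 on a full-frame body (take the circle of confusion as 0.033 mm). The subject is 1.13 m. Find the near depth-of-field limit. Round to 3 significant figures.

1.03 m

Hyperfocal distance H = f²/(N·c) + f = 50²/(7.1 × 0.033) + 50 = 2500/0.2343 + 50 ≈ 10720.1 mm ≈ 10.72 m.
Near limit Dn = s·(H − f)/(H + s − 2f) = 1130 × (10720.1 − 50) / (10720.1 + 1130 − 2 × 50) = 1130 × 10670.1 / 11750.1 ≈ 1026.1 mm ≈ 1.03 m.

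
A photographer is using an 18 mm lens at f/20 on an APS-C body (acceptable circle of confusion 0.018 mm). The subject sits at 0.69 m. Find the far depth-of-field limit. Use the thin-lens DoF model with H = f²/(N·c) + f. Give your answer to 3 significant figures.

2.72 m

Hyperfocal distance H = f²/(N·c) + f = 18²/(20 × 0.018) + 18 = 324/0.36 + 18 ≈ 918.0 mm ≈ 0.918 m.
Far limit Df = s·(H − f)/(H − s) = 690 × (918.0 − 18) / (918.0 − 690) = 690 × 900.0 / 228.0 ≈ 2723.7 mm ≈ 2.72 m.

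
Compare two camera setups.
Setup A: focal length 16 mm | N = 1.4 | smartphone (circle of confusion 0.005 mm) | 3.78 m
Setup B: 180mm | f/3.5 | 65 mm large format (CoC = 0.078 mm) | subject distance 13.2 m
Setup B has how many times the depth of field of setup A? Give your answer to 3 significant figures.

Setup A: H = 16²/(1.4×0.005) + 16 ≈ 36587.4 mm; DoF = Df − Dn = 4213.68 − 3427.26 ≈ 786.42 mm.
Setup B: H = 180²/(3.5×0.078) + 180 ≈ 118861.3 mm; DoF = Df − Dn = 14826.6 − 11895.0 ≈ 2931.6 mm.
Ratio = 2931.6 / 786.42 ≈ 3.73.

3.73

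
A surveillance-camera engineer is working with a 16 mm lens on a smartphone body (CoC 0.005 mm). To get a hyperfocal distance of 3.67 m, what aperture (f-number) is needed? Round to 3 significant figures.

Rearrange H = f²/(N·c) + f for N: N = f² / ((H − f)·c).
N = 16² / ((3670 − 16) × 0.005) = 256 / 18.27 ≈ 14.

f/14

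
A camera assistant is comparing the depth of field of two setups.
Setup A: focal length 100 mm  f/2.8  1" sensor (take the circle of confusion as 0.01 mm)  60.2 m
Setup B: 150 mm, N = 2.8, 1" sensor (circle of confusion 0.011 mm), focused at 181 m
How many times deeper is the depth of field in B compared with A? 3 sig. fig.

Setup A: H = 100²/(2.8×0.01) + 100 ≈ 357242.9 mm; DoF = Df − Dn = 72380 − 51529 ≈ 20851 mm.
Setup B: H = 150²/(2.8×0.011) + 150 ≈ 730669.5 mm; DoF = Df − Dn = 240552 − 145083 ≈ 95469 mm.
Ratio = 95469 / 20851 ≈ 4.58.

4.58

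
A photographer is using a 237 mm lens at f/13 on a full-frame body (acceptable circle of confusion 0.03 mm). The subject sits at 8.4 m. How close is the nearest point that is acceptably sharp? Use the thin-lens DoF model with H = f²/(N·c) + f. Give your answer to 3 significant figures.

7.95 m

Hyperfocal distance H = f²/(N·c) + f = 237²/(13 × 0.03) + 237 = 56169/0.39 + 237 ≈ 144260.1 mm ≈ 144.3 m.
Near limit Dn = s·(H − f)/(H + s − 2f) = 8400 × (144260.1 − 237) / (144260.1 + 8400 − 2 × 237) = 8400 × 144023.1 / 152186.1 ≈ 7949.4 mm ≈ 7.95 m.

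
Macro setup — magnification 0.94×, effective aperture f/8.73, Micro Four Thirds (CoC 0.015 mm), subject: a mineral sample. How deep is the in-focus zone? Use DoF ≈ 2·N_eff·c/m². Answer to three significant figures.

0.296 mm

At magnification m, DoF ≈ 2·N_eff·c/m² = 2 × 8.73 × 0.015 / 0.94² = 0.2619 / 0.8836 ≈ 0.296 mm.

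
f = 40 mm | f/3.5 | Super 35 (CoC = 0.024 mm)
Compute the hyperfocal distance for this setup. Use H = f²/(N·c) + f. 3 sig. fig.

Hyperfocal distance H = f²/(N·c) + f = 40²/(3.5 × 0.024) + 40 = 1600/0.084 + 40 ≈ 19087.6 mm ≈ 19.1 m.

19.1 m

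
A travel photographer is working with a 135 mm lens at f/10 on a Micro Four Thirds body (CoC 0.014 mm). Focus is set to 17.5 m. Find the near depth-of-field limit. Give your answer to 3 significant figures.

15.4 m

Hyperfocal distance H = f²/(N·c) + f = 135²/(10 × 0.014) + 135 = 18225/0.14 + 135 ≈ 130313.6 mm ≈ 130.3 m.
Near limit Dn = s·(H − f)/(H + s − 2f) = 17500 × (130313.6 − 135) / (130313.6 + 17500 − 2 × 135) = 17500 × 130178.6 / 147543.6 ≈ 15440 mm ≈ 15.4 m.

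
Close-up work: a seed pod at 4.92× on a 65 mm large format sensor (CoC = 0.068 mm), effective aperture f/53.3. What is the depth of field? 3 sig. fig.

0.299 mm

At magnification m, DoF ≈ 2·N_eff·c/m² = 2 × 53.3 × 0.068 / 4.92² = 7.249 / 24.21 ≈ 0.299 mm.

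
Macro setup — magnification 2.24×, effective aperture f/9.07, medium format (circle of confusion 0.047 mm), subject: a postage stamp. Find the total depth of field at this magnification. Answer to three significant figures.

0.170 mm

At magnification m, DoF ≈ 2·N_eff·c/m² = 2 × 9.07 × 0.047 / 2.24² = 0.8526 / 5.018 ≈ 0.17 mm.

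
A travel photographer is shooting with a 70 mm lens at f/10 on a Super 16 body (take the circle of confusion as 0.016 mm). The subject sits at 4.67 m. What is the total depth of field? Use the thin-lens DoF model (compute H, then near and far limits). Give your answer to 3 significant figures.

Hyperfocal distance H = f²/(N·c) + f = 70²/(10 × 0.016) + 70 = 4900/0.16 + 70 ≈ 30695.0 mm ≈ 30.70 m.
Near limit Dn = s·(H − f)/(H + s − 2f) = 4670 × (30695.0 − 70) / (30695.0 + 4670 − 2 × 70) = 4670 × 30625.0 / 35225.0 ≈ 4060.1 mm.
Far limit Df = s·(H − f)/(H − s) = 4670 × (30695.0 − 70) / (30695.0 − 4670) = 4670 × 30625.0 / 26025.0 ≈ 5495.4 mm.
Depth of field = Df − Dn = 5495.4 − 4060.1 ≈ 1435.3 mm ≈ 1.44 m.

1.44 m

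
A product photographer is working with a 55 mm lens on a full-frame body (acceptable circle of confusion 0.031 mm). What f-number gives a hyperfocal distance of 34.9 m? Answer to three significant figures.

f/2.80

Rearrange H = f²/(N·c) + f for N: N = f² / ((H − f)·c).
N = 55² / ((34900 − 55) × 0.031) = 3025 / 1080 ≈ 2.80.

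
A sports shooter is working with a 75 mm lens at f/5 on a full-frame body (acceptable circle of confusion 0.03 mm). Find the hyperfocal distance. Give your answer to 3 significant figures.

Hyperfocal distance H = f²/(N·c) + f = 75²/(5 × 0.03) + 75 = 5625/0.15 + 75 ≈ 37575.0 mm ≈ 37.6 m.

37.6 m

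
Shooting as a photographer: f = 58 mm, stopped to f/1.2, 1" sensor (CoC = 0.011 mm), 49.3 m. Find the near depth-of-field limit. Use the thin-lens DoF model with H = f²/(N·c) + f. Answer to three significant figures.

Hyperfocal distance H = f²/(N·c) + f = 58²/(1.2 × 0.011) + 58 = 3364/0.0132 + 58 ≈ 254906.5 mm ≈ 254.9 m.
Near limit Dn = s·(H − f)/(H + s − 2f) = 49300 × (254906.5 − 58) / (254906.5 + 49300 − 2 × 58) = 49300 × 254848.5 / 304090.5 ≈ 41317 mm ≈ 41.3 m.

41.3 m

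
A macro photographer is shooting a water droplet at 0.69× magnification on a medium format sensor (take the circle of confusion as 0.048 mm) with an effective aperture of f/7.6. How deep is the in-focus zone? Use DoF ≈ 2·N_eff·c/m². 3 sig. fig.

At magnification m, DoF ≈ 2·N_eff·c/m² = 2 × 7.6 × 0.048 / 0.69² = 0.7296 / 0.4761 ≈ 1.53 mm.

1.53 mm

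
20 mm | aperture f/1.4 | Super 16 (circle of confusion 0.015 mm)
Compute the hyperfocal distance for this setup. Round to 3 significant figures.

Hyperfocal distance H = f²/(N·c) + f = 20²/(1.4 × 0.015) + 20 = 400/0.021 + 20 ≈ 19067.6 mm ≈ 19.1 m.

19.1 m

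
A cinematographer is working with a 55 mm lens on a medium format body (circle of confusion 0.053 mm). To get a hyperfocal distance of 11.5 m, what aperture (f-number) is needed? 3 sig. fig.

Rearrange H = f²/(N·c) + f for N: N = f² / ((H − f)·c).
N = 55² / ((11500 − 55) × 0.053) = 3025 / 606.6 ≈ 4.99.

f/4.99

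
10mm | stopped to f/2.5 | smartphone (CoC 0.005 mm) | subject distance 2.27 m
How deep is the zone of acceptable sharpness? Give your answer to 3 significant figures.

Hyperfocal distance H = f²/(N·c) + f = 10²/(2.5 × 0.005) + 10 = 100/0.0125 + 10 ≈ 8010.0 mm ≈ 8.010 m.
Near limit Dn = s·(H − f)/(H + s − 2f) = 2270 × (8010.0 − 10) / (8010.0 + 2270 − 2 × 10) = 2270 × 8000.0 / 10260.0 ≈ 1770.0 mm.
Far limit Df = s·(H − f)/(H − s) = 2270 × (8010.0 − 10) / (8010.0 − 2270) = 2270 × 8000.0 / 5740.0 ≈ 3163.8 mm.
Depth of field = Df − Dn = 3163.8 − 1770.0 ≈ 1393.8 mm ≈ 1.39 m.

1.39 m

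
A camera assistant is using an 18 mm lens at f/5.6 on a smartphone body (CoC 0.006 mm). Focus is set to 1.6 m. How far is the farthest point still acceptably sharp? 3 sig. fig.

1.91 m

Hyperfocal distance H = f²/(N·c) + f = 18²/(5.6 × 0.006) + 18 = 324/0.0336 + 18 ≈ 9660.9 mm ≈ 9.661 m.
Far limit Df = s·(H − f)/(H − s) = 1600 × (9660.9 − 18) / (9660.9 − 1600) = 1600 × 9642.9 / 8060.9 ≈ 1914.0 mm ≈ 1.91 m.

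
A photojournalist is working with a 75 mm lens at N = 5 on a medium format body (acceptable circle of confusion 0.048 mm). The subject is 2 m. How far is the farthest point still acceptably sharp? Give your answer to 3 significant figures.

Hyperfocal distance H = f²/(N·c) + f = 75²/(5 × 0.048) + 75 = 5625/0.24 + 75 ≈ 23512.5 mm ≈ 23.51 m.
Far limit Df = s·(H − f)/(H − s) = 2000 × (23512.5 − 75) / (23512.5 − 2000) = 2000 × 23437.5 / 21512.5 ≈ 2179.0 mm ≈ 2.18 m.

2.18 m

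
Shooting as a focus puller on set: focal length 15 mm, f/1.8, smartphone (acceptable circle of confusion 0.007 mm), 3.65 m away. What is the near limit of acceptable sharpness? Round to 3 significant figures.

Hyperfocal distance H = f²/(N·c) + f = 15²/(1.8 × 0.007) + 15 = 225/0.0126 + 15 ≈ 17872.1 mm ≈ 17.87 m.
Near limit Dn = s·(H − f)/(H + s − 2f) = 3650 × (17872.1 − 15) / (17872.1 + 3650 − 2 × 15) = 3650 × 17857.1 / 21492.1 ≈ 3032.7 mm ≈ 3.03 m.

3.03 m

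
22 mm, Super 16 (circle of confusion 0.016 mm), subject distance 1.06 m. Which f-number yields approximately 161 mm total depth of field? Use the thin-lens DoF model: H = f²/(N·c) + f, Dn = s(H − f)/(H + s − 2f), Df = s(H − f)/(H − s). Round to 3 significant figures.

f/2.20

Write h = H − f = f²/(N·c). The thin-lens limits are Dn = s·h/(h + (s−f)) and Df = s·h/(h − (s−f)), so DoF = Df − Dn = 2·s·(s−f)·h / (h² − (s−f)²).
That is a quadratic in h: DoF·h² − 2·s·(s−f)·h − DoF·(s−f)² = 0 ⇒ h = (s−f)·(s + √(s² + DoF²)) / DoF = 1038 × (1060 + √(1060² + 161²)) / 161 = 1038 × (1060 + 1072.16) / 161 ≈ 13746 mm.
Then N = f²/(c·h) = 22² / (0.016 × 13746) = 484 / 219.94 ≈ 2.20.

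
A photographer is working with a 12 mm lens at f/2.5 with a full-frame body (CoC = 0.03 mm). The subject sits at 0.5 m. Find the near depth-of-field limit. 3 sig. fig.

399 mm

Hyperfocal distance H = f²/(N·c) + f = 12²/(2.5 × 0.03) + 12 = 144/0.075 + 12 ≈ 1932.0 mm ≈ 1.932 m.
Near limit Dn = s·(H − f)/(H + s − 2f) = 500 × (1932.0 − 12) / (1932.0 + 500 − 2 × 12) = 500 × 1920.0 / 2408.0 ≈ 398.67 mm.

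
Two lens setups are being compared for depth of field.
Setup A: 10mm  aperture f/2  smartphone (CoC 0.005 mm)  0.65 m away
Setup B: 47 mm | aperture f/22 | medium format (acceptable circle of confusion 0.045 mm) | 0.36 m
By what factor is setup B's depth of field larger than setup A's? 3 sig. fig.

1.23

Setup A: H = 10²/(2×0.005) + 10 ≈ 10010.0 mm; DoF = Df − Dn = 694.444 − 610.902 ≈ 83.542 mm.
Setup B: H = 47²/(22×0.045) + 47 ≈ 2278.3 mm; DoF = Df − Dn = 418.74 − 315.71 ≈ 103.03 mm.
Ratio = 103.03 / 83.542 ≈ 1.23.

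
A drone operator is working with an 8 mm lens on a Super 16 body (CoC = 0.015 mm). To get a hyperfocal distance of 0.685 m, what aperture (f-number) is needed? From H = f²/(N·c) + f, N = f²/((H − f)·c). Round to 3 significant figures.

Rearrange H = f²/(N·c) + f for N: N = f² / ((H − f)·c).
N = 8² / ((685 − 8) × 0.015) = 64 / 10.15 ≈ 6.30.

f/6.30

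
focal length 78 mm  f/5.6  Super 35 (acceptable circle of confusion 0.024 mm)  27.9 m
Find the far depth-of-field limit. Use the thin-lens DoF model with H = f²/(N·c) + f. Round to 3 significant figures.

Hyperfocal distance H = f²/(N·c) + f = 78²/(5.6 × 0.024) + 78 = 6084/0.1344 + 78 ≈ 45345.9 mm ≈ 45.35 m.
Far limit Df = s·(H − f)/(H − s) = 27900 × (45345.9 − 78) / (45345.9 − 27900) = 27900 × 45267.9 / 17445.9 ≈ 72394 mm ≈ 72.4 m.

72.4 m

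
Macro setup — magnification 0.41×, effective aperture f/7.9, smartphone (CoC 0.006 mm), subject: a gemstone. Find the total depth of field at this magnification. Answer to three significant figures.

At magnification m, DoF ≈ 2·N_eff·c/m² = 2 × 7.9 × 0.006 / 0.41² = 0.0948 / 0.1681 ≈ 0.564 mm.

0.564 mm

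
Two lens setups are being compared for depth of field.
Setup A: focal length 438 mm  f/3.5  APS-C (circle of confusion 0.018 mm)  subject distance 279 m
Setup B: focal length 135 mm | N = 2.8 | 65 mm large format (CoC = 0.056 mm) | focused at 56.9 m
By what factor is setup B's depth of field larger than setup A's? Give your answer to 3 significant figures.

Setup A: H = 438²/(3.5×0.018) + 438 ≈ 3045580.9 mm; DoF = Df − Dn = 307092 − 255617 ≈ 51475 mm.
Setup B: H = 135²/(2.8×0.056) + 135 ≈ 116365.9 mm; DoF = Df − Dn = 111216 − 38229 ≈ 72987 mm.
Ratio = 72987 / 51475 ≈ 1.42.

1.42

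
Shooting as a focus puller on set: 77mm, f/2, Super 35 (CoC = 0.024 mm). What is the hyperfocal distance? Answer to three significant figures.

124 m

Hyperfocal distance H = f²/(N·c) + f = 77²/(2 × 0.024) + 77 = 5929/0.048 + 77 ≈ 123597.8 mm ≈ 124 m.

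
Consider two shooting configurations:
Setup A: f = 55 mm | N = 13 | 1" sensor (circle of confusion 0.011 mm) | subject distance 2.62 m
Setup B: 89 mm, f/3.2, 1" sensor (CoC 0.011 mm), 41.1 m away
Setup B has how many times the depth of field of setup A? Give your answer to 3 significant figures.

24.0

Setup A: H = 55²/(13×0.011) + 55 ≈ 21208.8 mm; DoF = Df − Dn = 2981.52 − 2336.67 ≈ 644.85 mm.
Setup B: H = 89²/(3.2×0.011) + 89 ≈ 225117.4 mm; DoF = Df − Dn = 50260 − 34764 ≈ 15496 mm.
Ratio = 15496 / 644.85 ≈ 24.0.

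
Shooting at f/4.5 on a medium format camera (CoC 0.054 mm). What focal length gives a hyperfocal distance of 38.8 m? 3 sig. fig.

From H = f²/(N·c) + f, with f ≪ H: f ≈ √(H·N·c) = √(38800 × 4.5 × 0.054) = √9428.4 ≈ 97.10 mm.
Exact: f² + N·c·f − N·c·H = 0 ⇒ f = (−N·c + √((N·c)² + 4·N·c·H))/2 = (−0.243 + √37714)/2 ≈ 96.979 mm ≈ 97.0 mm.

97.0 mm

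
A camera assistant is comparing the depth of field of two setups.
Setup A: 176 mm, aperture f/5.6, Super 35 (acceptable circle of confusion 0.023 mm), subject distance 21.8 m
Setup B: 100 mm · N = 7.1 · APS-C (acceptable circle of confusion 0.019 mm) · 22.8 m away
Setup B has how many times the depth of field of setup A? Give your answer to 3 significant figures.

3.90

Setup A: H = 176²/(5.6×0.023) + 176 ≈ 240672.9 mm; DoF = Df − Dn = 23953.8 − 20001.6 ≈ 3952.2 mm.
Setup B: H = 100²/(7.1×0.019) + 100 ≈ 74229.0 mm; DoF = Df − Dn = 32864 − 17455 ≈ 15409 mm.
Ratio = 15409 / 3952.2 ≈ 3.90.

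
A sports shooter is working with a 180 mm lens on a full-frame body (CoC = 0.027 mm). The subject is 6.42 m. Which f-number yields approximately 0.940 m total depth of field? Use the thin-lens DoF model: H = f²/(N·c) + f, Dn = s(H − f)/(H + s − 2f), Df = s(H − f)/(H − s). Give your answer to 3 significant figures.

Write h = H − f = f²/(N·c). The thin-lens limits are Dn = s·h/(h + (s−f)) and Df = s·h/(h − (s−f)), so DoF = Df − Dn = 2·s·(s−f)·h / (h² − (s−f)²).
That is a quadratic in h: DoF·h² − 2·s·(s−f)·h − DoF·(s−f)² = 0 ⇒ h = (s−f)·(s + √(s² + DoF²)) / DoF = 6240 × (6420 + √(6420² + 940²)) / 940 = 6240 × (6420 + 6488.45) / 940 ≈ 85690 mm.
Then N = f²/(c·h) = 180² / (0.027 × 85690) = 32400 / 2313.6 ≈ 14.

f/14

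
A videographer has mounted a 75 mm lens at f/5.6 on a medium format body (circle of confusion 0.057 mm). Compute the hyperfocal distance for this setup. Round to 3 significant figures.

Hyperfocal distance H = f²/(N·c) + f = 75²/(5.6 × 0.057) + 75 = 5625/0.3192 + 75 ≈ 17697.2 mm ≈ 17.7 m.

17.7 m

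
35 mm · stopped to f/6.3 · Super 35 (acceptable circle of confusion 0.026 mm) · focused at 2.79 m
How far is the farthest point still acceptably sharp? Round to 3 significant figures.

4.42 m

Hyperfocal distance H = f²/(N·c) + f = 35²/(6.3 × 0.026) + 35 = 1225/0.1638 + 35 ≈ 7513.6 mm ≈ 7.514 m.
Far limit Df = s·(H − f)/(H − s) = 2790 × (7513.6 − 35) / (7513.6 − 2790) = 2790 × 7478.6 / 4723.6 ≈ 4417.2 mm ≈ 4.42 m.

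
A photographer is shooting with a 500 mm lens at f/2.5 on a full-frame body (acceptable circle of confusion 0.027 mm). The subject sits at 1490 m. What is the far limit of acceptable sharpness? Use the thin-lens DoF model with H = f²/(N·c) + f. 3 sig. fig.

Hyperfocal distance H = f²/(N·c) + f = 500²/(2.5 × 0.027) + 500 = 250000/0.0675 + 500 ≈ 3704203.7 mm ≈ 3704 m.
Far limit Df = s·(H − f)/(H − s) = 1490000 × (3704203.7 − 500) / (3704203.7 − 1490000) = 1490000 × 3703703.7 / 2214203.7 ≈ 2492326 mm ≈ 2490 m.

2490 m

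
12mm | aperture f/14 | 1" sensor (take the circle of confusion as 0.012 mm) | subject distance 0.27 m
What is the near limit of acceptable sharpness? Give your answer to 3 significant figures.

Hyperfocal distance H = f²/(N·c) + f = 12²/(14 × 0.012) + 12 = 144/0.168 + 12 ≈ 869.1 mm ≈ 0.869 m.
Near limit Dn = s·(H − f)/(H + s − 2f) = 270 × (869.1 − 12) / (869.1 + 270 − 2 × 12) = 270 × 857.1 / 1115.1 ≈ 207.53 mm.

208 mm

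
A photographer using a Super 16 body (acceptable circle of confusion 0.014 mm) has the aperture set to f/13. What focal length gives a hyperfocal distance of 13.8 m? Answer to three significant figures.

50.0 mm

From H = f²/(N·c) + f, with f ≪ H: f ≈ √(H·N·c) = √(13800 × 13 × 0.014) = √2511.6 ≈ 50.12 mm.
Exact: f² + N·c·f − N·c·H = 0 ⇒ f = (−N·c + √((N·c)² + 4·N·c·H))/2 = (−0.182 + √10046)/2 ≈ 50.025 mm ≈ 50.0 mm.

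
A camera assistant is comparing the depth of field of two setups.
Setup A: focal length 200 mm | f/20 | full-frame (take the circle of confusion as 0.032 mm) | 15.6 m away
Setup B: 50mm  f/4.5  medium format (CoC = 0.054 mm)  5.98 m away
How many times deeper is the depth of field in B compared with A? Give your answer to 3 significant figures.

Setup A: H = 200²/(20×0.032) + 200 ≈ 62700.0 mm; DoF = Df − Dn = 20700.6 − 12516.0 ≈ 8184.6 mm.
Setup B: H = 50²/(4.5×0.054) + 50 ≈ 10338.1 mm; DoF = Df − Dn = 14117 − 3793 ≈ 10324 mm.
Ratio = 10324 / 8184.6 ≈ 1.26.

1.26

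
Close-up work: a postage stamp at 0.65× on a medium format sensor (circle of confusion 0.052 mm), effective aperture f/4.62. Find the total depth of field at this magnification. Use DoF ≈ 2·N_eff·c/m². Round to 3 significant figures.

At magnification m, DoF ≈ 2·N_eff·c/m² = 2 × 4.62 × 0.052 / 0.65² = 0.4805 / 0.4225 ≈ 1.14 mm.

1.14 mm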